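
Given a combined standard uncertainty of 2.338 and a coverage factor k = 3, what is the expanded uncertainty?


U = k * uc
U = 3 * 2.338
U = 7.0140

7.0140


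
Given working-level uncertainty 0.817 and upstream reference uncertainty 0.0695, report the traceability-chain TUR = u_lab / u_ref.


TUR = u_lab / u_ref
= 0.817 / 0.0695
= 11.7554

11.7554


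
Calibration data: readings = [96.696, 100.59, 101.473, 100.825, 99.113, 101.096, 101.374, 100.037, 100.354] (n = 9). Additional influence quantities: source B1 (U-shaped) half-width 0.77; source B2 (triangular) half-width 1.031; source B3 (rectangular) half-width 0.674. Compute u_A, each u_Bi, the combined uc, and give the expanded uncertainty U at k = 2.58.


mean = (96.696 + 100.59 + 101.473 + 100.825 + 99.113 + 101.096 + 101.374 + 100.037 + 100.354) / 9 = 100.1731111
s = sqrt(sum((x - mean)^2)/(n-1)) = 1.4936411
u_A = s / sqrt(n) = 1.4936411 / sqrt(9) = 0.49788037
u_B1 = 0.77 / sqrt(2) = 0.54447222
u_B2 = 1.031 / sqrt(6) = 0.42090399
u_B3 = 0.674 / sqrt(3) = 0.38913408
uc = sqrt(0.49788037^2 + 0.54447222^2 + 0.42090399^2 + 0.38913408^2) = 0.93430207
U = k * uc = 2.58 * 0.93430207
U = 2.4105

2.4105


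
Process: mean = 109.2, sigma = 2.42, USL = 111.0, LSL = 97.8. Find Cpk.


Cpu = (USL - mean) / (3*sigma) = (111.0 - 109.2) / (3*2.42) = 0.2479
Cpl = (mean - LSL) / (3*sigma) = (109.2 - 97.8) / (3*2.42) = 1.5702
Cpk = min(Cpu, Cpl) = 0.2479

0.2479


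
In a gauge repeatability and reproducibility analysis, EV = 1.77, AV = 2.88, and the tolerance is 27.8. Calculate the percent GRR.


GRR = sqrt(EV^2 + AV^2) = sqrt(1.77^2 + 2.88^2) = 3.380429
%GRR = GRR / tol * 100 = 3.380429 / 27.8 * 100
%GRR = 12.1598

12.1598


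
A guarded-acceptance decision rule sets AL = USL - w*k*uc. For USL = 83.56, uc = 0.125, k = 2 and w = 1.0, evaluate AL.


U = k * uc = 2 * 0.125 = 0.25
guard band g = w * U = 1.0 * 0.25 = 0.25
AL = USL - g = 83.56 - 0.25
AL = 83.3100

83.3100


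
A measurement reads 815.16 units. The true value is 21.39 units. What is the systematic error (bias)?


Systematic error = measured - true
= 815.16 - 21.39
= 793.7700

793.7700


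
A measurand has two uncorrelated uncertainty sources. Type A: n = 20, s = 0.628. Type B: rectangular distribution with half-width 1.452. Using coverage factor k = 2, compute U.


u_A = s / sqrt(n) = 0.628 / sqrt(20) = 0.14042507
u_B = half_width / sqrt(3) = 1.452 / sqrt(3) = 0.83831259
uc = sqrt(u_A^2 + u_B^2) = sqrt(0.14042507^2 + 0.83831259^2) = 0.84999247
U = k * uc = 2 * 0.84999247
U = 1.7000

1.7000


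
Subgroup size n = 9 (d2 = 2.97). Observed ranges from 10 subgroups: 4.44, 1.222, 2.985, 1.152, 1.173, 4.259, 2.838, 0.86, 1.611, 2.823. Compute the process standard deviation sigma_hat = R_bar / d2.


R_bar = (4.44 + 1.222 + 2.985 + 1.152 + 1.173 + 4.259 + 2.838 + 0.86 + 1.611 + 2.823) / 10
R_bar = 23.363 / 10 = 2.3363
sigma_hat = R_bar / d2 = 2.3363 / 2.97 = 0.7866

0.7866


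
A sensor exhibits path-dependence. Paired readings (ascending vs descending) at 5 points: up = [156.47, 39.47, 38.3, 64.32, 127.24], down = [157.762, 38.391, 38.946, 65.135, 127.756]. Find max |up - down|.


|156.47 - 157.762| = 1.2920
|39.47 - 38.391| = 1.0790
|38.3 - 38.946| = 0.6460
|64.32 - 65.135| = 0.8150
|127.24 - 127.756| = 0.5160
hysteresis = max(diffs) = 1.2920

1.2920


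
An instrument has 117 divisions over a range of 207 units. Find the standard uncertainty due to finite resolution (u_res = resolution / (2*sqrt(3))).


resolution = range / divisions
resolution = 207 / 117 = 1.7692308
u_res = resolution / (2*sqrt(3))
u_res = 1.7692308 / 3.4641016
u_res = 0.5107

0.5107


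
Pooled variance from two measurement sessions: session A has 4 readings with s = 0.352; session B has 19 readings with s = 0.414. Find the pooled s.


s_p = sqrt(((n1-1)*s1^2 + (n2-1)*s2^2) / (n1+n2-2))
numerator = (4-1)*0.352^2 + (19-1)*0.414^2 = 0.371712 + 3.085128 = 3.45684
denominator = 4 + 19 - 2 = 21
s_p^2 = 3.45684 / 21 = 0.16461143
s_p = sqrt(0.16461143) = 0.4057

0.4057


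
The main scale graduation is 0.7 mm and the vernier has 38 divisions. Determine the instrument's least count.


LC = MSD / n_div
= 0.7 / 38
= 0.0184

0.0184


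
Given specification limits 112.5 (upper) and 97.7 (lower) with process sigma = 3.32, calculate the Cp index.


Cp = (USL - LSL) / (6 * sigma)
= (112.5 - 97.7) / (6 * 3.32)
= 14.8000 / 19.9200
= 0.7430

0.7430


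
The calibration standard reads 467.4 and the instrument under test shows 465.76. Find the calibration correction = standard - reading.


Correction = standard - reading
= 467.4 - 465.76
= 1.6400

1.6400


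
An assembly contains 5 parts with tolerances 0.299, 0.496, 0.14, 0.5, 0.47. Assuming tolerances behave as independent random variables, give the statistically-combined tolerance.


RSS = sqrt(0.299^2 + 0.496^2 + 0.14^2 + 0.5^2 + 0.47^2)
= sqrt(0.825917)
= 0.9088

0.9088


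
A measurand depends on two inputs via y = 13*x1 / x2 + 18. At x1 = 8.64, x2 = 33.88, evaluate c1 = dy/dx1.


y = 13*x1 / x2 + 18
dy/dx1 = 13/x2
Evaluate at x2 = 33.88: c1 = 13 / 33.88
c1 = 0.3837

0.3837


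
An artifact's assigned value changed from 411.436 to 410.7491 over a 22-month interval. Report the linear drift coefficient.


rate = (v2 - v1) / months
= (410.7491 - 411.436) / 22
= -0.6869 / 22
= -0.0312

-0.0312


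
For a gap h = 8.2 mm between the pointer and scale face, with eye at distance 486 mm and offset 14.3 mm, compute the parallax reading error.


error = h * offset / d
= 8.2 * 14.3 / 486
= 0.2413

0.2413


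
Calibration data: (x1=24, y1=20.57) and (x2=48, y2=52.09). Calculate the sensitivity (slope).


slope = (y2 - y1) / (x2 - x1)
= (52.09 - 20.57) / (48 - 24)
= 31.5200 / 24
= 1.3133

1.3133


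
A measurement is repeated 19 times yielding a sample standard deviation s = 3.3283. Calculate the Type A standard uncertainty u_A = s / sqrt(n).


u_A = s / sqrt(n)
u_A = 3.3283 / sqrt(19)
u_A = 3.3283 / 4.3588989
u_A = 0.7636

0.7636


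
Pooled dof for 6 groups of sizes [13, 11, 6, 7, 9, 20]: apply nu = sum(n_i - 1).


nu = sum_i (n_i - 1)
nu = ((13 - 1) + (11 - 1) + (6 - 1) + (7 - 1) + (9 - 1) + (20 - 1))
nu = 12 + 10 + 5 + 6 + 8 + 19
nu = 60

60


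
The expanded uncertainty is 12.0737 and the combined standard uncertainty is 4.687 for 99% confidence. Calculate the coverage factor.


k = U / uc
k = 12.0737 / 4.687
k = 2.576

2.576


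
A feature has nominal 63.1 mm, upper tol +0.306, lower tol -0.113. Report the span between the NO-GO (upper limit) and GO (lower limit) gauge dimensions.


GO = nominal - lower_tol (smallest hole = maximum material condition)
GO = 63.1 - 0.113 = 62.987
NO-GO = nominal + upper_tol (largest hole = least material condition)
NO-GO = 63.1 + 0.306 = 63.406
spread = NO-GO - GO = 63.406 - 62.987 = 0.4190

0.4190


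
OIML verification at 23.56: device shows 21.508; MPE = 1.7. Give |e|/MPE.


e = indication - reference = 21.508 - 23.56 = -2.0520
|e| = 2.0520
ratio = |e| / MPE = 2.0520 / 1.7
ratio = 1.2071

1.2071


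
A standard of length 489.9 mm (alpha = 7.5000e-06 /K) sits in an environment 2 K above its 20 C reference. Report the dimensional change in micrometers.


dL = L * alpha * dT
= 489.9 * 7.5000e-06 * 2
= 0.0073485 mm
dL_um = 0.0073485 * 1000 = 7.3485 um

7.3485


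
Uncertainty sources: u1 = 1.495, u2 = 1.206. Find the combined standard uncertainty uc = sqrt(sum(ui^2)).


uc = sqrt(1.495^2 + 1.206^2)
uc = sqrt(3.689461)
uc = 1.9208

1.9208


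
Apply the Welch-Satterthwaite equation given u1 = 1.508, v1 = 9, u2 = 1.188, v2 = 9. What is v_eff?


uc = sqrt(u1^2 + u2^2) = sqrt(1.508^2 + 1.188^2) = 1.9197416
v_eff = uc^4 / (u1^4/v1 + u2^4/v2)
= 1.9197416^4 / (1.508^4/9 + 1.188^4/9)
= 13.582231 / 0.79591766
v_eff = 17.0649

17.0649


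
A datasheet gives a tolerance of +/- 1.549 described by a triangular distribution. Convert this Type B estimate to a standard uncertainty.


u_B = half_width / sqrt(6)
u_B = 1.549 / 2.4494897
u_B = 0.6324

0.6324


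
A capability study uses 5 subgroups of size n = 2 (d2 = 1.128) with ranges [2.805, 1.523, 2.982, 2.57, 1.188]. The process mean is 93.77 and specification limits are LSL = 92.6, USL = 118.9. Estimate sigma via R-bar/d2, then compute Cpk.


R_bar = (2.805 + 1.523 + 2.982 + 2.57 + 1.188) / 5 = 2.2136
sigma = R_bar / d2 = 2.2136 / 1.128 = 1.9624113
Cp = (USL - LSL)/(6*sigma) = (118.9 - 92.6)/(6*1.9624113) = 2.2336
Cpu = (118.9 - 93.77)/(3*1.9624113) = 4.2686
Cpl = (93.77 - 92.6)/(3*1.9624113) = 0.1987
Cpk = min(Cpu, Cpl) = 0.1987

0.1987


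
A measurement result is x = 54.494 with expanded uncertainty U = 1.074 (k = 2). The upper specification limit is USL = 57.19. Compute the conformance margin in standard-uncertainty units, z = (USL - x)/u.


u = U / k = 1.074 / 2 = 0.537
margin = |USL - x| = |57.19 - 54.494| = 2.696
z = margin / u = 2.696 / 0.537
z = 5.0205

5.0205


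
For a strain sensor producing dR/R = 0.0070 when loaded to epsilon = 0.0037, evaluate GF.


GF = (dR/R) / epsilon
= 0.0070 / 0.0037
= 1.8919

1.8919


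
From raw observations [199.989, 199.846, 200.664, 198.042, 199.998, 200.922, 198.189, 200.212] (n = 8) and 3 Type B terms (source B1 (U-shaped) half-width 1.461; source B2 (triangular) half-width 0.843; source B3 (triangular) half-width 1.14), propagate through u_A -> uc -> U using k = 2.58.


mean = (199.989 + 199.846 + 200.664 + 198.042 + 199.998 + 200.922 + 198.189 + 200.212) / 8 = 199.73275
s = sqrt(sum((x - mean)^2)/(n-1)) = 1.0624681
u_A = s / sqrt(n) = 1.0624681 / sqrt(8) = 0.3756392
u_B1 = 1.461 / sqrt(2) = 1.033083
u_B2 = 0.843 / sqrt(6) = 0.34415331
u_B3 = 1.14 / sqrt(6) = 0.46540305
uc = sqrt(0.3756392^2 + 1.033083^2 + 0.34415331^2 + 0.46540305^2) = 1.2423392
U = k * uc = 2.58 * 1.2423392
U = 3.2052

3.2052


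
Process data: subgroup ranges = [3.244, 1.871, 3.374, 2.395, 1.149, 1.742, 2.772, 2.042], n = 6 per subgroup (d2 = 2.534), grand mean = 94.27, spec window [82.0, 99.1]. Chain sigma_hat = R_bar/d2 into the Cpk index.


R_bar = (3.244 + 1.871 + 3.374 + 2.395 + 1.149 + 1.742 + 2.772 + 2.042) / 8 = 2.323625
sigma = R_bar / d2 = 2.323625 / 2.534 = 0.91697908
Cp = (USL - LSL)/(6*sigma) = (99.1 - 82.0)/(6*0.91697908) = 3.1080
Cpu = (99.1 - 94.27)/(3*0.91697908) = 1.7558
Cpl = (94.27 - 82.0)/(3*0.91697908) = 4.4603
Cpk = min(Cpu, Cpl) = 1.7558

1.7558


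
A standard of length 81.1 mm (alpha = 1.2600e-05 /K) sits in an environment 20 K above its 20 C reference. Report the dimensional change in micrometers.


dL = L * alpha * dT
= 81.1 * 1.2600e-05 * 20
= 0.0204372 mm
dL_um = 0.0204372 * 1000 = 20.4372 um

20.4372


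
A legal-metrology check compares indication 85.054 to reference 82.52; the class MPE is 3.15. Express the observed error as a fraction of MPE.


e = indication - reference = 85.054 - 82.52 = 2.5340
|e| = 2.5340
ratio = |e| / MPE = 2.5340 / 3.15
ratio = 0.8044

0.8044


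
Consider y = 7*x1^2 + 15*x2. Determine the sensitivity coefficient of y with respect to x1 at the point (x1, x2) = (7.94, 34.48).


y = 7*x1^2 + 15*x2
dy/dx1 = 2*7*x1
Evaluate at x1 = 7.94: c1 = 14 * 7.94
c1 = 111.1600

111.1600


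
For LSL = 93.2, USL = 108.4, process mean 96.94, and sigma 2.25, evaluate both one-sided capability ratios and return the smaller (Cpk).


Cpu = (USL - mean) / (3*sigma) = (108.4 - 96.94) / (3*2.25) = 1.6978
Cpl = (mean - LSL) / (3*sigma) = (96.94 - 93.2) / (3*2.25) = 0.5541
Cpk = min(Cpu, Cpl) = 0.5541

0.5541


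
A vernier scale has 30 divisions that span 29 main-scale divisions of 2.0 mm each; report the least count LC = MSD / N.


LC = MSD / n_div
= 2.0 / 30
= 0.0667

0.0667


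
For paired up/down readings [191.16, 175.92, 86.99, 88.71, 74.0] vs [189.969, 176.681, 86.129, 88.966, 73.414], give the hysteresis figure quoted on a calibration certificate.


|191.16 - 189.969| = 1.1910
|175.92 - 176.681| = 0.7610
|86.99 - 86.129| = 0.8610
|88.71 - 88.966| = 0.2560
|74.0 - 73.414| = 0.5860
hysteresis = max(diffs) = 1.1910

1.1910


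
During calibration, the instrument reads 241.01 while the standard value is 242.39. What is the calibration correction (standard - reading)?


Correction = standard - reading
= 242.39 - 241.01
= 1.3800

1.3800


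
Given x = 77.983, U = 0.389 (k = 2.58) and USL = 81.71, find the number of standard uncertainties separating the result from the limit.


u = U / k = 0.389 / 2.58 = 0.15077519
margin = |USL - x| = |81.71 - 77.983| = 3.727
z = margin / u = 3.727 / 0.15077519
z = 24.7189

24.7189


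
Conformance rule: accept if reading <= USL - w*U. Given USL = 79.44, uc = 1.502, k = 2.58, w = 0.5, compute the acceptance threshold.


U = k * uc = 2.58 * 1.502 = 3.87516
guard band g = w * U = 0.5 * 3.87516 = 1.93758
AL = USL - g = 79.44 - 1.93758
AL = 77.5024

77.5024


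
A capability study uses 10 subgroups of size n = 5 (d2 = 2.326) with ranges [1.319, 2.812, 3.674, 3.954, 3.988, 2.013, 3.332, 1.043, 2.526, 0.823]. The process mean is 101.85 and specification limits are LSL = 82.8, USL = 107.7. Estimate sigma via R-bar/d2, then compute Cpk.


R_bar = (1.319 + 2.812 + 3.674 + 3.954 + 3.988 + 2.013 + 3.332 + 1.043 + 2.526 + 0.823) / 10 = 2.5484
sigma = R_bar / d2 = 2.5484 / 2.326 = 1.0956148
Cp = (USL - LSL)/(6*sigma) = (107.7 - 82.8)/(6*1.0956148) = 3.7878
Cpu = (107.7 - 101.85)/(3*1.0956148) = 1.7798
Cpl = (101.85 - 82.8)/(3*1.0956148) = 5.7958
Cpk = min(Cpu, Cpl) = 1.7798

1.7798


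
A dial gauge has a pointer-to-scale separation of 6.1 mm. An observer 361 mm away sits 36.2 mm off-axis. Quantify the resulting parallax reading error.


error = h * offset / d
= 6.1 * 36.2 / 361
= 0.6117

0.6117


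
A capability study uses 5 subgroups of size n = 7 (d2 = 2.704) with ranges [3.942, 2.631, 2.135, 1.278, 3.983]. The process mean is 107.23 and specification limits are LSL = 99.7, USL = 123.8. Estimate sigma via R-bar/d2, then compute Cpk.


R_bar = (3.942 + 2.631 + 2.135 + 1.278 + 3.983) / 5 = 2.7938
sigma = R_bar / d2 = 2.7938 / 2.704 = 1.0332101
Cp = (USL - LSL)/(6*sigma) = (123.8 - 99.7)/(6*1.0332101) = 3.8876
Cpu = (123.8 - 107.23)/(3*1.0332101) = 5.3458
Cpl = (107.23 - 99.7)/(3*1.0332101) = 2.4293
Cpk = min(Cpu, Cpl) = 2.4293

2.4293


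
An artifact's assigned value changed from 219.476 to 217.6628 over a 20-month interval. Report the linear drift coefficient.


rate = (v2 - v1) / months
= (217.6628 - 219.476) / 20
= -1.8132 / 20
= -0.0907

-0.0907


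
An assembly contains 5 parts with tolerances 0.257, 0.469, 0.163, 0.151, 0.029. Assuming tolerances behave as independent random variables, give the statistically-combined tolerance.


RSS = sqrt(0.257^2 + 0.469^2 + 0.163^2 + 0.151^2 + 0.029^2)
= sqrt(0.336221)
= 0.5798

0.5798


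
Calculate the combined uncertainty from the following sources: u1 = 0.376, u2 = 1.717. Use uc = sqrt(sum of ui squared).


uc = sqrt(0.376^2 + 1.717^2)
uc = sqrt(3.089465)
uc = 1.7577

1.7577


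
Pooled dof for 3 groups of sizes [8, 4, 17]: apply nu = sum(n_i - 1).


nu = sum_i (n_i - 1)
nu = ((8 - 1) + (4 - 1) + (17 - 1))
nu = 7 + 3 + 16
nu = 26

26


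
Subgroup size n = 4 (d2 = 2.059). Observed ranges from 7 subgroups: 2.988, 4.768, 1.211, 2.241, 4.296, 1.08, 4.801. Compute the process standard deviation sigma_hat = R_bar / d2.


R_bar = (2.988 + 4.768 + 1.211 + 2.241 + 4.296 + 1.08 + 4.801) / 7
R_bar = 21.385 / 7 = 3.055
sigma_hat = R_bar / d2 = 3.055 / 2.059 = 1.4837

1.4837


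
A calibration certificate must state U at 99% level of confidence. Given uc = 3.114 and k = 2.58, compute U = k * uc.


U = k * uc
U = 2.58 * 3.114
U = 8.0341

8.0341


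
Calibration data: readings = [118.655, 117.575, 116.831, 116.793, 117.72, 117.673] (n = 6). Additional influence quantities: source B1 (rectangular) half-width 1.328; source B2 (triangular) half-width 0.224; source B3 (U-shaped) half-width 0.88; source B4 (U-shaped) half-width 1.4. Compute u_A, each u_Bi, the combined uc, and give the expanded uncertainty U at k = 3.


mean = (118.655 + 117.575 + 116.831 + 116.793 + 117.72 + 117.673) / 6 = 117.5411667
s = sqrt(sum((x - mean)^2)/(n-1)) = 0.68632657
u_A = s / sqrt(n) = 0.68632657 / sqrt(6) = 0.28019165
u_B1 = 1.328 / sqrt(3) = 0.76672116
u_B2 = 0.224 / sqrt(6) = 0.091447617
u_B3 = 0.88 / sqrt(2) = 0.62225397
u_B4 = 1.4 / sqrt(2) = 0.98994949
uc = sqrt(0.28019165^2 + 0.76672116^2 + 0.091447617^2 + 0.62225397^2 + 0.98994949^2) = 1.4289616
U = k * uc = 3 * 1.4289616
U = 4.2869

4.2869


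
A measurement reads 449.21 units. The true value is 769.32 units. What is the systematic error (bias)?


Systematic error = measured - true
= 449.21 - 769.32
= -320.1100

-320.1100


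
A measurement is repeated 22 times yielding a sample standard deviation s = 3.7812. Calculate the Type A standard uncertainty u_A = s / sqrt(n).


u_A = s / sqrt(n)
u_A = 3.7812 / sqrt(22)
u_A = 3.7812 / 4.6904158
u_A = 0.8062

0.8062


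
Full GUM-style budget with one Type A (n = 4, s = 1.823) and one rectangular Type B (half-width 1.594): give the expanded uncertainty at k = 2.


u_A = s / sqrt(n) = 1.823 / sqrt(4) = 0.9115
u_B = half_width / sqrt(3) = 1.594 / sqrt(3) = 0.92029633
uc = sqrt(u_A^2 + u_B^2) = sqrt(0.9115^2 + 0.92029633^2) = 1.2952905
U = k * uc = 2 * 1.2952905
U = 2.5906

2.5906


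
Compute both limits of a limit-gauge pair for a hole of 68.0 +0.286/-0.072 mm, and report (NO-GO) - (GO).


GO = nominal - lower_tol (smallest hole = maximum material condition)
GO = 68.0 - 0.072 = 67.928
NO-GO = nominal + upper_tol (largest hole = least material condition)
NO-GO = 68.0 + 0.286 = 68.286
spread = NO-GO - GO = 68.286 - 67.928 = 0.3580

0.3580


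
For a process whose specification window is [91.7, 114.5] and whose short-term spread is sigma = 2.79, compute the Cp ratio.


Cp = (USL - LSL) / (6 * sigma)
= (114.5 - 91.7) / (6 * 2.79)
= 22.8000 / 16.7400
= 1.3620

1.3620


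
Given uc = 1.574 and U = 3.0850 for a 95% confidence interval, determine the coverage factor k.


k = U / uc
k = 3.0850 / 1.574
k = 1.96

1.96


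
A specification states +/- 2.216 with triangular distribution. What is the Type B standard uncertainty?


u_B = half_width / sqrt(6)
u_B = 2.216 / 2.4494897
u_B = 0.9047

0.9047


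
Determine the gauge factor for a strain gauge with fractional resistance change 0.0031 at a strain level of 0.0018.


GF = (dR/R) / epsilon
= 0.0031 / 0.0018
= 1.7222

1.7222


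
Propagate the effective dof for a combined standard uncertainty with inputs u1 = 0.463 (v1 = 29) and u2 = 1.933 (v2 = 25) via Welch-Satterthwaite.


uc = sqrt(u1^2 + u2^2) = sqrt(0.463^2 + 1.933^2) = 1.9876765
v_eff = uc^4 / (u1^4/v1 + u2^4/v2)
= 1.9876765^4 / (0.463^4/29 + 1.933^4/25)
= 15.609278 / 0.56003862
v_eff = 27.8718

27.8718


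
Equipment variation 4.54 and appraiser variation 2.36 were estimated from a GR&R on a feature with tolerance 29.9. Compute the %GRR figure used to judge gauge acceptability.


GRR = sqrt(EV^2 + AV^2) = sqrt(4.54^2 + 2.36^2) = 5.1167568
%GRR = GRR / tol * 100 = 5.1167568 / 29.9 * 100
%GRR = 17.1129

17.1129


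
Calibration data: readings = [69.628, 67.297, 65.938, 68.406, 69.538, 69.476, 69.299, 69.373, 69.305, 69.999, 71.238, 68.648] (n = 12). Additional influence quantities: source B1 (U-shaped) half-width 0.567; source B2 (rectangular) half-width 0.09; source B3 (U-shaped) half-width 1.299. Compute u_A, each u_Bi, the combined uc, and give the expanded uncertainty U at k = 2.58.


mean = (69.628 + 67.297 + 65.938 + 68.406 + 69.538 + 69.476 + 69.299 + 69.373 + 69.305 + 69.999 + 71.238 + 68.648) / 12 = 69.01208333
s = sqrt(sum((x - mean)^2)/(n-1)) = 1.3480506
u_A = s / sqrt(n) = 1.3480506 / sqrt(12) = 0.38914869
u_B1 = 0.567 / sqrt(2) = 0.40092954
u_B2 = 0.09 / sqrt(3) = 0.051961524
u_B3 = 1.299 / sqrt(2) = 0.91853171
uc = sqrt(0.38914869^2 + 0.40092954^2 + 0.051961524^2 + 0.91853171^2) = 1.0763743
U = k * uc = 2.58 * 1.0763743
U = 2.7770

2.7770


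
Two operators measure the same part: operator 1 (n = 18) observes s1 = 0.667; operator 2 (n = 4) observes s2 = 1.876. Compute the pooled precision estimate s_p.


s_p = sqrt(((n1-1)*s1^2 + (n2-1)*s2^2) / (n1+n2-2))
numerator = (18-1)*0.667^2 + (4-1)*1.876^2 = 7.563113 + 10.558128 = 18.121241
denominator = 18 + 4 - 2 = 20
s_p^2 = 18.121241 / 20 = 0.90606205
s_p = sqrt(0.90606205) = 0.9519

0.9519


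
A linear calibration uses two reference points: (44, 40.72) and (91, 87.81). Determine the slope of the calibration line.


slope = (y2 - y1) / (x2 - x1)
= (87.81 - 40.72) / (91 - 44)
= 47.0900 / 47
= 1.0019

1.0019


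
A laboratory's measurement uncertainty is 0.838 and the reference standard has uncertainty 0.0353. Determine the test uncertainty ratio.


TUR = u_lab / u_ref
= 0.838 / 0.0353
= 23.7394

23.7394


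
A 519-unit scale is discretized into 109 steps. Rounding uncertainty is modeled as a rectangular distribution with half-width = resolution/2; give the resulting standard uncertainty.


resolution = range / divisions
resolution = 519 / 109 = 4.7614679
u_res = resolution / (2*sqrt(3))
u_res = 4.7614679 / 3.4641016
u_res = 1.3745

1.3745


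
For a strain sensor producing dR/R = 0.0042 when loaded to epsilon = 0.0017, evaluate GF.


GF = (dR/R) / epsilon
= 0.0042 / 0.0017
= 2.4706

2.4706


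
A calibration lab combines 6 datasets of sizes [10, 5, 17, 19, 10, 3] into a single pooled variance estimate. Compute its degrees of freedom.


nu = sum_i (n_i - 1)
nu = ((10 - 1) + (5 - 1) + (17 - 1) + (19 - 1) + (10 - 1) + (3 - 1))
nu = 9 + 4 + 16 + 18 + 9 + 2
nu = 58

58


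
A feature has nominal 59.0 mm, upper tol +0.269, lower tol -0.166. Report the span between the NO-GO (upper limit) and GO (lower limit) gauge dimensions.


GO = nominal - lower_tol (smallest hole = maximum material condition)
GO = 59.0 - 0.166 = 58.834
NO-GO = nominal + upper_tol (largest hole = least material condition)
NO-GO = 59.0 + 0.269 = 59.269
spread = NO-GO - GO = 59.269 - 58.834 = 0.4350

0.4350


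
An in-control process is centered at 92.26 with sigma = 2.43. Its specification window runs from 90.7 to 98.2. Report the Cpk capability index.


Cpu = (USL - mean) / (3*sigma) = (98.2 - 92.26) / (3*2.43) = 0.8148
Cpl = (mean - LSL) / (3*sigma) = (92.26 - 90.7) / (3*2.43) = 0.2140
Cpk = min(Cpu, Cpl) = 0.2140

0.2140


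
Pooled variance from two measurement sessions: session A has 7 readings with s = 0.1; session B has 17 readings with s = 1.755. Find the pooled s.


s_p = sqrt(((n1-1)*s1^2 + (n2-1)*s2^2) / (n1+n2-2))
numerator = (7-1)*0.1^2 + (17-1)*1.755^2 = 0.06 + 49.2804 = 49.3404
denominator = 7 + 17 - 2 = 22
s_p^2 = 49.3404 / 22 = 2.2427455
s_p = sqrt(2.2427455) = 1.4976

1.4976


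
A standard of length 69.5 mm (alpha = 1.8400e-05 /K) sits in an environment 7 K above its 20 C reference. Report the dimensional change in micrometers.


dL = L * alpha * dT
= 69.5 * 1.8400e-05 * 7
= 0.0089516 mm
dL_um = 0.0089516 * 1000 = 8.9516 um

8.9516


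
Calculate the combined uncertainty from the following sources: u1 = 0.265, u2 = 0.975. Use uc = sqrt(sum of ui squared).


uc = sqrt(0.265^2 + 0.975^2)
uc = sqrt(1.02085)
uc = 1.0104

1.0104


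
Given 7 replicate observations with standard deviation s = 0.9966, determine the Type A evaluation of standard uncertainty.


u_A = s / sqrt(n)
u_A = 0.9966 / sqrt(7)
u_A = 0.9966 / 2.6457513
u_A = 0.3767

0.3767


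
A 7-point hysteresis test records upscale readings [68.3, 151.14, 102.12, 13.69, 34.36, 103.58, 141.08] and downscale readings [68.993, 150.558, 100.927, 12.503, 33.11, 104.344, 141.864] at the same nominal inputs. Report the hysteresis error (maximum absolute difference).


|68.3 - 68.993| = 0.6930
|151.14 - 150.558| = 0.5820
|102.12 - 100.927| = 1.1930
|13.69 - 12.503| = 1.1870
|34.36 - 33.11| = 1.2500
|103.58 - 104.344| = 0.7640
|141.08 - 141.864| = 0.7840
hysteresis = max(diffs) = 1.2500

1.2500


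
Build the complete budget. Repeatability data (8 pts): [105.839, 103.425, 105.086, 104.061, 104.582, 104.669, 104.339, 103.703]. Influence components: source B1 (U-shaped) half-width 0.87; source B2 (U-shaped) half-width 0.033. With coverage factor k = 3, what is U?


mean = (105.839 + 103.425 + 105.086 + 104.061 + 104.582 + 104.669 + 104.339 + 103.703) / 8 = 104.463
s = sqrt(sum((x - mean)^2)/(n-1)) = 0.77183696
u_A = s / sqrt(n) = 0.77183696 / sqrt(8) = 0.27288557
u_B1 = 0.87 / sqrt(2) = 0.6151829
u_B2 = 0.033 / sqrt(2) = 0.023334524
uc = sqrt(0.27288557^2 + 0.6151829^2 + 0.023334524^2) = 0.67339515
U = k * uc = 3 * 0.67339515
U = 2.0202

2.0202


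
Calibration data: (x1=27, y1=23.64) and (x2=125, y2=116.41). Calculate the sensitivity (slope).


slope = (y2 - y1) / (x2 - x1)
= (116.41 - 23.64) / (125 - 27)
= 92.7700 / 98
= 0.9466

0.9466


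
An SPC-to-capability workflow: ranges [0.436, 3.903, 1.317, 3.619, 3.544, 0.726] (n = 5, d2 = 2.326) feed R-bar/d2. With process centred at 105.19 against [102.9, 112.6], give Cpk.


R_bar = (0.436 + 3.903 + 1.317 + 3.619 + 3.544 + 0.726) / 6 = 2.2575
sigma = R_bar / d2 = 2.2575 / 2.326 = 0.9705503
Cp = (USL - LSL)/(6*sigma) = (112.6 - 102.9)/(6*0.9705503) = 1.6657
Cpu = (112.6 - 105.19)/(3*0.9705503) = 2.5449
Cpl = (105.19 - 102.9)/(3*0.9705503) = 0.7865
Cpk = min(Cpu, Cpl) = 0.7865

0.7865


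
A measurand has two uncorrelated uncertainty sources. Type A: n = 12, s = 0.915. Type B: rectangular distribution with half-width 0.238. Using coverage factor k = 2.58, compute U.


u_A = s / sqrt(n) = 0.915 / sqrt(12) = 0.26413775
u_B = half_width / sqrt(3) = 0.238 / sqrt(3) = 0.13740936
uc = sqrt(u_A^2 + u_B^2) = sqrt(0.26413775^2 + 0.13740936^2) = 0.29774164
U = k * uc = 2.58 * 0.29774164
U = 0.7682

0.7682


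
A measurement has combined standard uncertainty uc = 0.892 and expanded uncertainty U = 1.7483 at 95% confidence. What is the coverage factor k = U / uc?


k = U / uc
k = 1.7483 / 0.892
k = 1.96

1.96


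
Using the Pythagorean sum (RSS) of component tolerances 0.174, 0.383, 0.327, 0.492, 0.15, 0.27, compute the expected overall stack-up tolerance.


RSS = sqrt(0.174^2 + 0.383^2 + 0.327^2 + 0.492^2 + 0.15^2 + 0.27^2)
= sqrt(0.621358)
= 0.7883

0.7883


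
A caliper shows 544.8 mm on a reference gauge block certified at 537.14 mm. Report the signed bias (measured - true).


Systematic error = measured - true
= 544.8 - 537.14
= 7.6600

7.6600


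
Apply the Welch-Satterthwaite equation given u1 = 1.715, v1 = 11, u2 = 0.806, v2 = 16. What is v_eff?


uc = sqrt(u1^2 + u2^2) = sqrt(1.715^2 + 0.806^2) = 1.8949567
v_eff = uc^4 / (u1^4/v1 + u2^4/v2)
= 1.8949567^4 / (1.715^4/11 + 0.806^4/16)
= 12.894282 / 0.81281346
v_eff = 15.8638

15.8638


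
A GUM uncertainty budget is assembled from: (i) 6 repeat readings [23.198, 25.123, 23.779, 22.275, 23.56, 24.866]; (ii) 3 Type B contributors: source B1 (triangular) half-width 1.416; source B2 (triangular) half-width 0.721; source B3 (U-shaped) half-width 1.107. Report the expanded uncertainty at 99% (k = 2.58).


mean = (23.198 + 25.123 + 23.779 + 22.275 + 23.56 + 24.866) / 6 = 23.80016667
s = sqrt(sum((x - mean)^2)/(n-1)) = 1.0613911
u_A = s / sqrt(n) = 1.0613911 / sqrt(6) = 0.4333111
u_B1 = 1.416 / sqrt(6) = 0.57807958
u_B2 = 0.721 / sqrt(6) = 0.29434702
u_B3 = 1.107 / sqrt(2) = 0.78276721
uc = sqrt(0.4333111^2 + 0.57807958^2 + 0.29434702^2 + 0.78276721^2) = 1.1051241
U = k * uc = 2.58 * 1.1051241
U = 2.8512

2.8512


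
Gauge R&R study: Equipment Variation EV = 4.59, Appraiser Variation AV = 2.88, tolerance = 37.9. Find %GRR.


GRR = sqrt(EV^2 + AV^2) = sqrt(4.59^2 + 2.88^2) = 5.4187176
%GRR = GRR / tol * 100 = 5.4187176 / 37.9 * 100
%GRR = 14.2974

14.2974


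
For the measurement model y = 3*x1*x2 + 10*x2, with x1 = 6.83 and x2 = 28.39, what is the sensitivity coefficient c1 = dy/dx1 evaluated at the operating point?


y = 3*x1*x2 + 10*x2
dy/dx1 = 3*x2
Evaluate at x2 = 28.39: c1 = 3 * 28.39
c1 = 85.1700

85.1700


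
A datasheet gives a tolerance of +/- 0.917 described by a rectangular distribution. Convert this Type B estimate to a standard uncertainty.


u_B = half_width / sqrt(3)
u_B = 0.917 / 1.7320508
u_B = 0.5294

0.5294


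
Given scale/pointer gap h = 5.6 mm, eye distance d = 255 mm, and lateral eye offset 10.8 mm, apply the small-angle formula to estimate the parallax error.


error = h * offset / d
= 5.6 * 10.8 / 255
= 0.2372

0.2372


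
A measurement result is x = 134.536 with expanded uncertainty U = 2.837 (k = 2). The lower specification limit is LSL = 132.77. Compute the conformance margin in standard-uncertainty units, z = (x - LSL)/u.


u = U / k = 2.837 / 2 = 1.4185
margin = |LSL - x| = |132.77 - 134.536| = 1.766
z = margin / u = 1.766 / 1.4185
z = 1.2450

1.2450


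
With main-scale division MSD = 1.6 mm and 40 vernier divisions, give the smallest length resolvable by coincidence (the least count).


LC = MSD / n_div
= 1.6 / 40
= 0.0400

0.0400


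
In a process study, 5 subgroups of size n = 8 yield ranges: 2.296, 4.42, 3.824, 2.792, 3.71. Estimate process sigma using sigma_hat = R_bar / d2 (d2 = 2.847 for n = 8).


R_bar = (2.296 + 4.42 + 3.824 + 2.792 + 3.71) / 5
R_bar = 17.042 / 5 = 3.4084
sigma_hat = R_bar / d2 = 3.4084 / 2.847 = 1.1972

1.1972


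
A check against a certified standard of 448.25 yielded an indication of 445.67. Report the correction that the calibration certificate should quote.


Correction = standard - reading
= 448.25 - 445.67
= 2.5800

2.5800


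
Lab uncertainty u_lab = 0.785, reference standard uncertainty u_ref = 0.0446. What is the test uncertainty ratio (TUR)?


TUR = u_lab / u_ref
= 0.785 / 0.0446
= 17.6009

17.6009


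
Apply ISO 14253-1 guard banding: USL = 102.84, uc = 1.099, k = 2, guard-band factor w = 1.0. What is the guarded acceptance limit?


U = k * uc = 2 * 1.099 = 2.198
guard band g = w * U = 1.0 * 2.198 = 2.198
AL = USL - g = 102.84 - 2.198
AL = 100.6420

100.6420


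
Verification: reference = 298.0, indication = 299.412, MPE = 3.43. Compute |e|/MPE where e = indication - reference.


e = indication - reference = 299.412 - 298.0 = 1.4120
|e| = 1.4120
ratio = |e| / MPE = 1.4120 / 3.43
ratio = 0.4117

0.4117


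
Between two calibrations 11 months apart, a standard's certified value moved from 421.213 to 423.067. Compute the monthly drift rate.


rate = (v2 - v1) / months
= (423.067 - 421.213) / 11
= 1.8540 / 11
= 0.1685

0.1685


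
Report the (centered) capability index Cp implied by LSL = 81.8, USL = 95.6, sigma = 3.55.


Cp = (USL - LSL) / (6 * sigma)
= (95.6 - 81.8) / (6 * 3.55)
= 13.8000 / 21.3000
= 0.6479

0.6479


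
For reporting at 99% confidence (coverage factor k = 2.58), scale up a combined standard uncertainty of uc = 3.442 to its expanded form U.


U = k * uc
U = 2.58 * 3.442
U = 8.8804

8.8804


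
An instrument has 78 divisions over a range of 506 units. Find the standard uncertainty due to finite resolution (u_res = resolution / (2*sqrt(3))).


resolution = range / divisions
resolution = 506 / 78 = 6.4871795
u_res = resolution / (2*sqrt(3))
u_res = 6.4871795 / 3.4641016
u_res = 1.8727

1.8727


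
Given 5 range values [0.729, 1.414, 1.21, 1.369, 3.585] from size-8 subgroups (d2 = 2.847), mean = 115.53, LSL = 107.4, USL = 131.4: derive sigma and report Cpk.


R_bar = (0.729 + 1.414 + 1.21 + 1.369 + 3.585) / 5 = 1.6614
sigma = R_bar / d2 = 1.6614 / 2.847 = 0.58356164
Cp = (USL - LSL)/(6*sigma) = (131.4 - 107.4)/(6*0.58356164) = 6.8545
Cpu = (131.4 - 115.53)/(3*0.58356164) = 9.0650
Cpl = (115.53 - 107.4)/(3*0.58356164) = 4.6439
Cpk = min(Cpu, Cpl) = 4.6439

4.6439


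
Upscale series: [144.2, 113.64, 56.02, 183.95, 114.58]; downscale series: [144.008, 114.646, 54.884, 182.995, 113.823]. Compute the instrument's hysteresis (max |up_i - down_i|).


|144.2 - 144.008| = 0.1920
|113.64 - 114.646| = 1.0060
|56.02 - 54.884| = 1.1360
|183.95 - 182.995| = 0.9550
|114.58 - 113.823| = 0.7570
hysteresis = max(diffs) = 1.1360

1.1360


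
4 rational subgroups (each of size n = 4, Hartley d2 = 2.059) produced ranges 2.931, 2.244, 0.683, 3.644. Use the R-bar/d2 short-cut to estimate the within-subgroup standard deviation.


R_bar = (2.931 + 2.244 + 0.683 + 3.644) / 4
R_bar = 9.502 / 4 = 2.3755
sigma_hat = R_bar / d2 = 2.3755 / 2.059 = 1.1537

1.1537


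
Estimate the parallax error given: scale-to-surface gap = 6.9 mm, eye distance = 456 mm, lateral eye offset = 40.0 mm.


error = h * offset / d
= 6.9 * 40.0 / 456
= 0.6053

0.6053


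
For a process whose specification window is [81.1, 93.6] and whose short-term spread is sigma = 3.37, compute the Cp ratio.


Cp = (USL - LSL) / (6 * sigma)
= (93.6 - 81.1) / (6 * 3.37)
= 12.5000 / 20.2200
= 0.6182

0.6182


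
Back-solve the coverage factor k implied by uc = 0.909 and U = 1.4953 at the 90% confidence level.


k = U / uc
k = 1.4953 / 0.909
k = 1.645

1.645


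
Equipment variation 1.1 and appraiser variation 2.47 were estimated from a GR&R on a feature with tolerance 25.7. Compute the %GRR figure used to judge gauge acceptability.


GRR = sqrt(EV^2 + AV^2) = sqrt(1.1^2 + 2.47^2) = 2.7038676
%GRR = GRR / tol * 100 = 2.7038676 / 25.7 * 100
%GRR = 10.5209

10.5209


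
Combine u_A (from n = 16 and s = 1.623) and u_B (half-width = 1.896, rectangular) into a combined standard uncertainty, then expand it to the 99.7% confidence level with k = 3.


u_A = s / sqrt(n) = 1.623 / sqrt(16) = 0.40575
u_B = half_width / sqrt(3) = 1.896 / sqrt(3) = 1.0946561
uc = sqrt(u_A^2 + u_B^2) = sqrt(0.40575^2 + 1.0946561^2) = 1.1674352
U = k * uc = 3 * 1.1674352
U = 3.5023

3.5023


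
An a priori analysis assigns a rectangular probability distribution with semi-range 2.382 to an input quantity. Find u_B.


u_B = half_width / sqrt(3)
u_B = 2.382 / 1.7320508
u_B = 1.3752

1.3752


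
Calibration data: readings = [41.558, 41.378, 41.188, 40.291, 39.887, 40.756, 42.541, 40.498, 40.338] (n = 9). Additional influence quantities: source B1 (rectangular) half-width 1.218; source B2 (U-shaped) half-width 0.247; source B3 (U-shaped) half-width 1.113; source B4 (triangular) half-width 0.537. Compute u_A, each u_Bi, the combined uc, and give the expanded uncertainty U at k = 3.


mean = (41.558 + 41.378 + 41.188 + 40.291 + 39.887 + 40.756 + 42.541 + 40.498 + 40.338) / 9 = 40.93722222
s = sqrt(sum((x - mean)^2)/(n-1)) = 0.8154782
u_A = s / sqrt(n) = 0.8154782 / sqrt(9) = 0.27182607
u_B1 = 1.218 / sqrt(3) = 0.70321263
u_B2 = 0.247 / sqrt(2) = 0.17465537
u_B3 = 1.113 / sqrt(2) = 0.78700985
u_B4 = 0.537 / sqrt(6) = 0.21922933
uc = sqrt(0.27182607^2 + 0.70321263^2 + 0.17465537^2 + 0.78700985^2 + 0.21922933^2) = 1.1253213
U = k * uc = 3 * 1.1253213
U = 3.3760

3.3760


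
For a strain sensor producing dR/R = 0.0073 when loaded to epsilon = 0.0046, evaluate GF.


GF = (dR/R) / epsilon
= 0.0073 / 0.0046
= 1.5870

1.5870


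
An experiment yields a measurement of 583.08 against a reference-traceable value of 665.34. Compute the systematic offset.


Systematic error = measured - true
= 583.08 - 665.34
= -82.2600

-82.2600


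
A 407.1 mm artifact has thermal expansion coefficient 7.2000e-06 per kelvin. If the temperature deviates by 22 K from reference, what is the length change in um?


dL = L * alpha * dT
= 407.1 * 7.2000e-06 * 22
= 0.0644846 mm
dL_um = 0.0644846 * 1000 = 64.4846 um

64.4846


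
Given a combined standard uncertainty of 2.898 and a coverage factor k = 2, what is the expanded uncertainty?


U = k * uc
U = 2 * 2.898
U = 5.7960

5.7960


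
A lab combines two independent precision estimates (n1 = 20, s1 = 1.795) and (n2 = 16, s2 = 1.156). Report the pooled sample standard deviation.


s_p = sqrt(((n1-1)*s1^2 + (n2-1)*s2^2) / (n1+n2-2))
numerator = (20-1)*1.795^2 + (16-1)*1.156^2 = 61.218475 + 20.04504 = 81.263515
denominator = 20 + 16 - 2 = 34
s_p^2 = 81.263515 / 34 = 2.3901034
s_p = sqrt(2.3901034) = 1.5460

1.5460


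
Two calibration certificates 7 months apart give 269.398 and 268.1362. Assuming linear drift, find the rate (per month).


rate = (v2 - v1) / months
= (268.1362 - 269.398) / 7
= -1.2618 / 7
= -0.1803

-0.1803


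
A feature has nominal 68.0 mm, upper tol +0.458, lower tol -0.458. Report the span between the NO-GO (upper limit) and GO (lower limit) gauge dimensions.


GO = nominal - lower_tol (smallest hole = maximum material condition)
GO = 68.0 - 0.458 = 67.542
NO-GO = nominal + upper_tol (largest hole = least material condition)
NO-GO = 68.0 + 0.458 = 68.458
spread = NO-GO - GO = 68.458 - 67.542 = 0.9160

0.9160


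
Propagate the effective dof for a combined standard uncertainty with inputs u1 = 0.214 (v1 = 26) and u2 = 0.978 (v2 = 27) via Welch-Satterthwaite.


uc = sqrt(u1^2 + u2^2) = sqrt(0.214^2 + 0.978^2) = 1.0011394
v_eff = uc^4 / (u1^4/v1 + u2^4/v2)
= 1.0011394^4 / (0.214^4/26 + 0.978^4/27)
= 1.0045654 / 0.033964429
v_eff = 29.5770

29.5770


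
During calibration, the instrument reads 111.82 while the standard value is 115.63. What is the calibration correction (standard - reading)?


Correction = standard - reading
= 115.63 - 111.82
= 3.8100

3.8100


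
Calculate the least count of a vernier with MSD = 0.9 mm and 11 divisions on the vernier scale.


LC = MSD / n_div
= 0.9 / 11
= 0.0818

0.0818


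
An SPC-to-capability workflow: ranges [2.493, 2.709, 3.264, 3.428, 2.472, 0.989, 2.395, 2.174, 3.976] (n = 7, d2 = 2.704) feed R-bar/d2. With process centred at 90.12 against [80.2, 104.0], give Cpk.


R_bar = (2.493 + 2.709 + 3.264 + 3.428 + 2.472 + 0.989 + 2.395 + 2.174 + 3.976) / 9 = 2.6555556
sigma = R_bar / d2 = 2.6555556 / 2.704 = 0.98208417
Cp = (USL - LSL)/(6*sigma) = (104.0 - 80.2)/(6*0.98208417) = 4.0390
Cpu = (104.0 - 90.12)/(3*0.98208417) = 4.7111
Cpl = (90.12 - 80.2)/(3*0.98208417) = 3.3670
Cpk = min(Cpu, Cpl) = 3.3670

3.3670


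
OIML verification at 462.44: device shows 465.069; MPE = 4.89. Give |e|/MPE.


e = indication - reference = 465.069 - 462.44 = 2.6290
|e| = 2.6290
ratio = |e| / MPE = 2.6290 / 4.89
ratio = 0.5376

0.5376


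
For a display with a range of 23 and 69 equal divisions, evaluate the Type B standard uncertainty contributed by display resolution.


resolution = range / divisions
resolution = 23 / 69 = 0.33333333
u_res = resolution / (2*sqrt(3))
u_res = 0.33333333 / 3.4641016
u_res = 0.0962

0.0962


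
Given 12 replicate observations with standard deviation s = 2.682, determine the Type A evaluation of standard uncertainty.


u_A = s / sqrt(n)
u_A = 2.682 / sqrt(12)
u_A = 2.682 / 3.4641016
u_A = 0.7742

0.7742


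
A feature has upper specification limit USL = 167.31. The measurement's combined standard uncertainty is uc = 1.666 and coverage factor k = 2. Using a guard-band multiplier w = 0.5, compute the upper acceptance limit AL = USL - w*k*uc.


U = k * uc = 2 * 1.666 = 3.332
guard band g = w * U = 0.5 * 3.332 = 1.666
AL = USL - g = 167.31 - 1.666
AL = 165.6440

165.6440


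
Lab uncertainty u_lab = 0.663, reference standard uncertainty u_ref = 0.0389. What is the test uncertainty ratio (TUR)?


TUR = u_lab / u_ref
= 0.663 / 0.0389
= 17.0437

17.0437


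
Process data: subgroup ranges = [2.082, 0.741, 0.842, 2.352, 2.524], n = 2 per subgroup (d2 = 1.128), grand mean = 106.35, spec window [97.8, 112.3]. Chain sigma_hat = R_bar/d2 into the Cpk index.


R_bar = (2.082 + 0.741 + 0.842 + 2.352 + 2.524) / 5 = 1.7082
sigma = R_bar / d2 = 1.7082 / 1.128 = 1.5143617
Cp = (USL - LSL)/(6*sigma) = (112.3 - 97.8)/(6*1.5143617) = 1.5958
Cpu = (112.3 - 106.35)/(3*1.5143617) = 1.3097
Cpl = (106.35 - 97.8)/(3*1.5143617) = 1.8820
Cpk = min(Cpu, Cpl) = 1.3097

1.3097


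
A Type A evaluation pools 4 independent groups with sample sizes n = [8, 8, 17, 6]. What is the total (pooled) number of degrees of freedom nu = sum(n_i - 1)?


nu = sum_i (n_i - 1)
nu = ((8 - 1) + (8 - 1) + (17 - 1) + (6 - 1))
nu = 7 + 7 + 16 + 5
nu = 35

35
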